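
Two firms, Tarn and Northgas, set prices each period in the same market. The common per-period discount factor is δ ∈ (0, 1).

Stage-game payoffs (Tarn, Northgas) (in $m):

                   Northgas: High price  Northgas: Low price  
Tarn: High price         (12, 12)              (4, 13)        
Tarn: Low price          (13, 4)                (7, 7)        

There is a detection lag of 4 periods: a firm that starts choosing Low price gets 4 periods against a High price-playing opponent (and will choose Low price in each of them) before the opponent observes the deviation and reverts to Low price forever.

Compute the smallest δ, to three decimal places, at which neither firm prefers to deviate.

The best deviation is to choose Low price for all 4 undetected periods, earning 13 each, then 7 forever once detected.
Deviation value: 13(1−δ^4)/(1−δ) + 7δ^4/(1−δ); cooperation value: 12/(1−δ).
IC: 12 ≥ 13(1−δ^4) + 7δ^4 = 13 − 6δ^4.
So δ^4 ≥ 1/6, giving δ ≥ (1/6)^(1/4) ≈ 0.639.

0.639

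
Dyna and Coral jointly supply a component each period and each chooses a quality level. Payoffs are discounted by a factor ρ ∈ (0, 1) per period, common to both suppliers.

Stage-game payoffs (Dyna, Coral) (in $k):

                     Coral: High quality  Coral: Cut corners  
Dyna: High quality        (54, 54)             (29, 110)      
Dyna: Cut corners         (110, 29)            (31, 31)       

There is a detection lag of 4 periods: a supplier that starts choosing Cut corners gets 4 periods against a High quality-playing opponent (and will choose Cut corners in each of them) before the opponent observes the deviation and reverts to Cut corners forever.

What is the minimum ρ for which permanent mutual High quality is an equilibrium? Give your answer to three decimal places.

0.918

A deviator earns 110 for 4 periods, then 31 forever; cooperating earns 54 forever. Multiplying the IC by (1−ρ):
54 ≥ 110(1−ρ^4) + 31ρ^4, so 79·ρ^4 ≥ 56 and ρ^4 ≥ 56/79.
ρ ≥ (56/79)^(1/4) ≈ 0.918.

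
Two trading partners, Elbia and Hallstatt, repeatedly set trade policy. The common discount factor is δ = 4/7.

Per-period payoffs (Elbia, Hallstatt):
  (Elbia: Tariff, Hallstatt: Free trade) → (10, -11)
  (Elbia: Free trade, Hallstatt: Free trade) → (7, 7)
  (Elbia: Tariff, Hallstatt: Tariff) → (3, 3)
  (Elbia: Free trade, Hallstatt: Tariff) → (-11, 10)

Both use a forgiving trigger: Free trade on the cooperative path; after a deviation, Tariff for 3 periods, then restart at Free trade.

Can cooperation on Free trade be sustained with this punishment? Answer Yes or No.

Yes

Comparing payoff streams over the 4 periods until play realigns: cooperate → 7(1+δ+…+δ^3); deviate → 10 + 3(δ+…+δ^3).
Cooperation is sustained iff (7−3)(δ+…+δ^3) ≥ 10−7.
δ+…+δ^3 = 4/7·(1−(4/7)^3)/(1−4/7) = 1.0845, and (10−7)/(7−3) = 0.7500.
1.0845 ≥ 0.7500, so cooperation is sustainable.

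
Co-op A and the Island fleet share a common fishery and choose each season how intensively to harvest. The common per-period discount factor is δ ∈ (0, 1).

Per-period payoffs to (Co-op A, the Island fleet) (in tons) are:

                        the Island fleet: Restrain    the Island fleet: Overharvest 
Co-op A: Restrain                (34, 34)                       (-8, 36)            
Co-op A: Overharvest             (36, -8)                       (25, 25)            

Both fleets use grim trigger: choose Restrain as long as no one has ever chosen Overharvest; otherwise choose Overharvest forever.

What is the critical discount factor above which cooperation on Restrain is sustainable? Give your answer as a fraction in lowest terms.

34/(1−δ) ≥ 36 + 25δ/(1−δ)
34 ≥ 36 − 11δ
δ ≥ 2/11.

2/11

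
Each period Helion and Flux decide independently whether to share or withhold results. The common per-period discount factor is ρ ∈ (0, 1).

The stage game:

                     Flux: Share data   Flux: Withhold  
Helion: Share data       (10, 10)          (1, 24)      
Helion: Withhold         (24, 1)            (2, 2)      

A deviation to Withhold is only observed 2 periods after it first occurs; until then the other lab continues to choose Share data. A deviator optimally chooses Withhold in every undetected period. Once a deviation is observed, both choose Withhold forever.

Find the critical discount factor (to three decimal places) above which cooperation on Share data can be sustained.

0.798

The best deviation is to choose Withhold for all 2 undetected periods, earning 24 each, then 2 forever once detected.
Deviation value: 24(1−ρ^2)/(1−ρ) + 2ρ^2/(1−ρ); cooperation value: 10/(1−ρ).
IC: 10 ≥ 24(1−ρ^2) + 2ρ^2 = 24 − 22ρ^2.
So ρ^2 ≥ 14/22 = 7/11, giving ρ ≥ (7/11)^(1/2) ≈ 0.798.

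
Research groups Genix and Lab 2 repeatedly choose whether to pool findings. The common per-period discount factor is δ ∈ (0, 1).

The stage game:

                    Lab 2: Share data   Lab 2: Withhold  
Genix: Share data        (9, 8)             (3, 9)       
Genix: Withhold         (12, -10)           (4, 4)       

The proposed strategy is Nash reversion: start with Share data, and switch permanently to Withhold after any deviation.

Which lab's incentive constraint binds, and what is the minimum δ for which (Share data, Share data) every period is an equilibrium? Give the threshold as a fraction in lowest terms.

Genix; δ ≥ 3/8

Genix's threshold: (12−9)/(12−4) = 3/8.
Lab 2's threshold: (9−8)/(9−4) = 1/5.
3/8 > 1/5, so Genix binds and δ* = 3/8.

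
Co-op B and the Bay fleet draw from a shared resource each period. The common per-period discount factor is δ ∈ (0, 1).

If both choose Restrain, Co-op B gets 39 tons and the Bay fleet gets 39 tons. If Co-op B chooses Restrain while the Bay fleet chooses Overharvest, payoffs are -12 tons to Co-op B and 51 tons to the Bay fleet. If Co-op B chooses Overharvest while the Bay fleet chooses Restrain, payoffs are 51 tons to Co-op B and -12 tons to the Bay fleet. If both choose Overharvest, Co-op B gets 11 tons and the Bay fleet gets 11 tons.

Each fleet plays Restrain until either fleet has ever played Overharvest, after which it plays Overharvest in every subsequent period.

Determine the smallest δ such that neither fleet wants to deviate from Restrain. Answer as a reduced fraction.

Cooperation forever yields 39 each period: 39/(1−δ).
Deviating yields 51 once, then 11 forever: 51 + 11δ/(1−δ).
No profitable deviation requires 39/(1−δ) ≥ 51 + 11δ/(1−δ).
Multiplying by (1−δ): 39 ≥ 51(1−δ) + 11δ = 51 − 40δ.
So 40δ ≥ 12, i.e. δ ≥ 12/40 = 3/10.

3/10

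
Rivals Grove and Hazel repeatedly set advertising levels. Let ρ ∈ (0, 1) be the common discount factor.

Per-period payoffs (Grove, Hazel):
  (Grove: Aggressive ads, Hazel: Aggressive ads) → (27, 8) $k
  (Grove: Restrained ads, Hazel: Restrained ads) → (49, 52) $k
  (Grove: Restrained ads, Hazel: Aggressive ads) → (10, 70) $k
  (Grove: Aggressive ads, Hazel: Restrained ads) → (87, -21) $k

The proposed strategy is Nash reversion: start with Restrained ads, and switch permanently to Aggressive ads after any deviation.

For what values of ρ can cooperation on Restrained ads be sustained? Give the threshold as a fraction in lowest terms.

For Grove: deviation gain 87−49 = 38, per-period punishment loss 49−27 = 22. IC gives ρ ≥ 38/60 = 19/30.
For Hazel: gain 18, loss 44 per period, so ρ ≥ 18/62 = 9/31.
The tighter constraint is Grove's, so cooperation needs ρ ≥ 19/30.

19/30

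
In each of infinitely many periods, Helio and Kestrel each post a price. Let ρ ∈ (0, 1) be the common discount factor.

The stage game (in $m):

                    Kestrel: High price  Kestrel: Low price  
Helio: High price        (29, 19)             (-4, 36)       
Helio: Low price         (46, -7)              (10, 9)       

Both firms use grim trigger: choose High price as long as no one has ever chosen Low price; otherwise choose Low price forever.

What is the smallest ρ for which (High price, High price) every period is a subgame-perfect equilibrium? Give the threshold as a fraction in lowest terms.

For Helio: deviation gain 46−29 = 17, per-period punishment loss 29−10 = 19. IC gives ρ ≥ 17/36.
For Kestrel: gain 17, loss 10 per period, so ρ ≥ 17/27.
The tighter constraint is Kestrel's, so cooperation needs ρ ≥ 17/27.

17/27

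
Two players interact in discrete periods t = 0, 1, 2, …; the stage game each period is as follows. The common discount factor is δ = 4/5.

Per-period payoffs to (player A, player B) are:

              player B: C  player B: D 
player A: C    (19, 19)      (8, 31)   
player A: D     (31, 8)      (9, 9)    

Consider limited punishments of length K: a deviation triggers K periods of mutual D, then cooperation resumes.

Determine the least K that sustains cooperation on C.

2

Need Σ_{k=1}^{K} δ^k ≥ (31−19)/(19−9) = 1.2000 at δ = 4/5.
At K = 1 the sum is 0.8000 < 1.2000; at K = 2 it is 1.4400 ≥ 1.2000.
So the minimum punishment length is K = 2.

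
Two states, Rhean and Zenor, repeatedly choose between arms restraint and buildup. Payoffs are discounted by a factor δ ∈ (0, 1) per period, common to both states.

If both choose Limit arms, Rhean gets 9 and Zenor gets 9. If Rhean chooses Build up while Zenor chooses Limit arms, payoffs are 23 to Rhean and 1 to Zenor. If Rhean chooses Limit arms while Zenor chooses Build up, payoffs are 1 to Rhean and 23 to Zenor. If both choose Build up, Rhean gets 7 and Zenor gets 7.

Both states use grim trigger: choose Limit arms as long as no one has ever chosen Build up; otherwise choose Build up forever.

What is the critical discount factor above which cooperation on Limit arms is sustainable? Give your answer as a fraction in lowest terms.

7/8

Cooperation forever yields 9 each period: 9/(1−δ).
Deviating yields 23 once, then 7 forever: 23 + 7δ/(1−δ).
No profitable deviation requires 9/(1−δ) ≥ 23 + 7δ/(1−δ).
Multiplying by (1−δ): 9 ≥ 23(1−δ) + 7δ = 23 − 16δ.
So 16δ ≥ 14, i.e. δ ≥ 14/16 = 7/8.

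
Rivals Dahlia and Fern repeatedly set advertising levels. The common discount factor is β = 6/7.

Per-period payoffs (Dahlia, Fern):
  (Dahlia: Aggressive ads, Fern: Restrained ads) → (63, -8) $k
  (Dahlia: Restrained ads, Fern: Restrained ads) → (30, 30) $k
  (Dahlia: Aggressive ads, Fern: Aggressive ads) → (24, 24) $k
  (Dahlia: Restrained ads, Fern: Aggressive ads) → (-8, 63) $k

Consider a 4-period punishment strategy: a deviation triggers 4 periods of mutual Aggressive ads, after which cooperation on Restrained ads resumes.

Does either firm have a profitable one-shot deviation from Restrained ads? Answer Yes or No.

IC: β+…+β^4 ≥ (63−30)/(30−24) = 11/2.
At β = 6/7: partial sum = 2.7613 < 5.5000. Cooperation not sustainable.

Yes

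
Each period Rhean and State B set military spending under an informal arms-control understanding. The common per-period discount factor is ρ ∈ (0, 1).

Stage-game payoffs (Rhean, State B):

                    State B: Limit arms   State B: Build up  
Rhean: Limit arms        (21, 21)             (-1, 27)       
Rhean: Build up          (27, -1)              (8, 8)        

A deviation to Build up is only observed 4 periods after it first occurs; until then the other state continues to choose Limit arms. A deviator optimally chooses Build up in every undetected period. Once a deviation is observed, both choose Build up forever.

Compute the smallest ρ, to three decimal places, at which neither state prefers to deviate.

Deviating for the 4 undetected periods gains 27−21 = 6 per period over cooperation, then loses 21−8 = 13 per period forever once punishment starts.
Gain: 6(1 + ρ + … + ρ^3); loss: 13·ρ^4/(1−ρ).
No profitable deviation ⇔ 6(1−ρ^4) ≤ 13·ρ^4, i.e. ρ^4 ≥ 6/(6+13) = 6/19.
Hence ρ ≥ (6/19)^(1/4) ≈ 0.750.

0.750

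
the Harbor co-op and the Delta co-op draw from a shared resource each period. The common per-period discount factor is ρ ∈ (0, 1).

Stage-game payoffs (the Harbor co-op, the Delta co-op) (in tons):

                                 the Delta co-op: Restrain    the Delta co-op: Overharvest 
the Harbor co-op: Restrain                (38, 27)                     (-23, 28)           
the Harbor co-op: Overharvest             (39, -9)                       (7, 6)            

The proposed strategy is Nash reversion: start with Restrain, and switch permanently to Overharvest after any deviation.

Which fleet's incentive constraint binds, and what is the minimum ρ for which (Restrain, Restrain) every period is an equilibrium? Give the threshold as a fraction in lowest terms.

the Delta co-op; ρ ≥ 1/22

the Harbor co-op's threshold: (39−38)/(39−7) = 1/32.
the Delta co-op's threshold: (28−27)/(28−6) = 1/22.
1/32 < 1/22, so the Delta co-op binds and ρ* = 1/22.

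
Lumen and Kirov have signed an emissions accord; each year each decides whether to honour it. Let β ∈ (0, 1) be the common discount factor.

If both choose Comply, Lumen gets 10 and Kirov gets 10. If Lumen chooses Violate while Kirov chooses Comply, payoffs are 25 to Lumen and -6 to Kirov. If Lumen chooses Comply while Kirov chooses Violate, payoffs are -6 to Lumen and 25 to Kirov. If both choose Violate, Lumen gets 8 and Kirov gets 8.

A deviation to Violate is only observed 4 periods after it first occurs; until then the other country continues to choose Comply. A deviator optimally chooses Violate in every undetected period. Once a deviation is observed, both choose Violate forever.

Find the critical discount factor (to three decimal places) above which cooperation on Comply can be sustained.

The best deviation is to choose Violate for all 4 undetected periods, earning 25 each, then 8 forever once detected.
Deviation value: 25(1−β^4)/(1−β) + 8β^4/(1−β); cooperation value: 10/(1−β).
IC: 10 ≥ 25(1−β^4) + 8β^4 = 25 − 17β^4.
So β^4 ≥ 15/17, giving β ≥ (15/17)^(1/4) ≈ 0.969.

0.969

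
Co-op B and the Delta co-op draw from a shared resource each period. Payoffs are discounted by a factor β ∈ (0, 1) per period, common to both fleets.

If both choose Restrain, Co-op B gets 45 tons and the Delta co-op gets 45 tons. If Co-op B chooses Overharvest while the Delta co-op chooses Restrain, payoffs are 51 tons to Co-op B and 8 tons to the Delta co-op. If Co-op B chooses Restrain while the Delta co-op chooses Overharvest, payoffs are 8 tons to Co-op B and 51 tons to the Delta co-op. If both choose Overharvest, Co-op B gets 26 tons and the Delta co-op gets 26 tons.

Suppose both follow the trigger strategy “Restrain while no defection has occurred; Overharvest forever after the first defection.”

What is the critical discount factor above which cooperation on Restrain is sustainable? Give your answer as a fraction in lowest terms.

6/25

45/(1−β) ≥ 51 + 26β/(1−β)
45 ≥ 51 − 25β
β ≥ 6/25.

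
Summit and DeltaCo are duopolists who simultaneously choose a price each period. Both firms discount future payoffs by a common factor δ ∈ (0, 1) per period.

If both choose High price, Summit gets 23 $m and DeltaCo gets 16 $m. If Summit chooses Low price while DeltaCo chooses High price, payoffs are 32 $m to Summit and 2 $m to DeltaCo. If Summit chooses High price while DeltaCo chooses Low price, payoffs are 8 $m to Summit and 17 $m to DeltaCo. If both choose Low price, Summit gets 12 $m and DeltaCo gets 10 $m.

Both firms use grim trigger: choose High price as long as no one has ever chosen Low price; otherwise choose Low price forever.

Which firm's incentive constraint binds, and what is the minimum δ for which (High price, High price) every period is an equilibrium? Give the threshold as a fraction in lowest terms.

Summit; δ ≥ 9/20

Summit's threshold: (32−23)/(32−12) = 9/20.
DeltaCo's threshold: (17−16)/(17−10) = 1/7.
9/20 > 1/7, so Summit binds and δ* = 9/20.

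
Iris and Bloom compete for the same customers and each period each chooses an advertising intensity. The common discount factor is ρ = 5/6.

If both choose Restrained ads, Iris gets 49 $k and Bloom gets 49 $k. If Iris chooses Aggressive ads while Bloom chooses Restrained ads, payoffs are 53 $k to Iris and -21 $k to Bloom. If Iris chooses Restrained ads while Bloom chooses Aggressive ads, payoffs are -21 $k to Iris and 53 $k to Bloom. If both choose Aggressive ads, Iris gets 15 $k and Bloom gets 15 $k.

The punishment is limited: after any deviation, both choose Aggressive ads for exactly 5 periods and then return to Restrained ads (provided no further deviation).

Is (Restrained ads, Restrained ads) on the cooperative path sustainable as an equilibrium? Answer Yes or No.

Comparing payoff streams over the 6 periods until play realigns: cooperate → 49(1+ρ+…+ρ^5); deviate → 53 + 15(ρ+…+ρ^5).
Cooperation is sustained iff (49−15)(ρ+…+ρ^5) ≥ 53−49.
ρ+…+ρ^5 = 5/6·(1−(5/6)^5)/(1−5/6) = 2.9906, and (53−49)/(49−15) = 0.1176.
2.9906 ≥ 0.1176, so cooperation is sustainable.

Yes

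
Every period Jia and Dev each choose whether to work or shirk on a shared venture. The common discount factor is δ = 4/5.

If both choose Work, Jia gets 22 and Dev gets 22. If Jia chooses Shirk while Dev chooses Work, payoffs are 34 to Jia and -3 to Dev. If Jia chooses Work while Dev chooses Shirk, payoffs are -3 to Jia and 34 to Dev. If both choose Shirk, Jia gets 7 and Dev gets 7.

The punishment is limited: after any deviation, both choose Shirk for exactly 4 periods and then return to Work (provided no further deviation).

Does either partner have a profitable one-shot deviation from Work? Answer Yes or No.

No

A one-shot deviation gives 34 now, then 7 for 4 periods, then back to 22.
Gain from deviating: (34−22) today; loss: (22−7) in each of the next 4 periods.
No-deviation condition: (22−7)(δ+…+δ^4) ≥ 34−22, i.e. δ+…+δ^4 ≥ 4/5.
At δ = 4/5: δ+…+δ^4 = 2.3616 ≥ 0.8000.
So cooperation is sustainable.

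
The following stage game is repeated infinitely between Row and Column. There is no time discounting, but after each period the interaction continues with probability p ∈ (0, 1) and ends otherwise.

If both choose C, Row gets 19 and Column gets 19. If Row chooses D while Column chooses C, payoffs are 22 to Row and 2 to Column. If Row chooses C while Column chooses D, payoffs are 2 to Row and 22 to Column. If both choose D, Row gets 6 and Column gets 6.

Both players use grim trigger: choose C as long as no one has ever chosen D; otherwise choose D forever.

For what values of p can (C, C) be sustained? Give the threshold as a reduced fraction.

3/16

With no time discounting, the continuation probability p plays the role of the discount factor.
Grim-trigger IC: 19/(1−p) ≥ 22 + 6p/(1−p) ⇒ p ≥ (22−19)/(22−6) = 3/16.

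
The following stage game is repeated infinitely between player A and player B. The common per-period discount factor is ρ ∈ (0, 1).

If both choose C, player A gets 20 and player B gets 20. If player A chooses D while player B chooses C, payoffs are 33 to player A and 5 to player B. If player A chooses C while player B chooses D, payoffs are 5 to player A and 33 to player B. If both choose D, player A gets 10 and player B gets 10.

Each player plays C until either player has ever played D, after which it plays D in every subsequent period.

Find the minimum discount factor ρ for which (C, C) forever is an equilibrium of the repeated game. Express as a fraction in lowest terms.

One-period gain from deviating is 33 − 20 = 13. The loss is 20 − 10 = 10 in every subsequent period, with present value 10·ρ/(1−ρ).
Deviation is unprofitable when 10·ρ/(1−ρ) ≥ 13, i.e. ρ/(1−ρ) ≥ 13/10.
Equivalently ρ ≥ 13/(13+10) = 13/23.

13/23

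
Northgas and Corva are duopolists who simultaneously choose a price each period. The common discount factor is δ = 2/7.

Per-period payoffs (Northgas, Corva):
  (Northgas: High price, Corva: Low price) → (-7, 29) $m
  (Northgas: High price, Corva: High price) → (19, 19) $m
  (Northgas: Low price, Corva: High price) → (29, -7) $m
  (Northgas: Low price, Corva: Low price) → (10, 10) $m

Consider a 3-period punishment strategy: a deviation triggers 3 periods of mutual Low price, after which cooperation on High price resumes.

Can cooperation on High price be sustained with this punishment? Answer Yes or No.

No

A one-shot deviation gives 29 now, then 10 for 3 periods, then back to 19.
Gain from deviating: (29−19) today; loss: (19−10) in each of the next 3 periods.
No-deviation condition: (19−10)(δ+…+δ^3) ≥ 29−19, i.e. δ+…+δ^3 ≥ 10/9.
At δ = 2/7: δ+…+δ^3 = 0.3907 < 1.1111.
So cooperation is not sustainable.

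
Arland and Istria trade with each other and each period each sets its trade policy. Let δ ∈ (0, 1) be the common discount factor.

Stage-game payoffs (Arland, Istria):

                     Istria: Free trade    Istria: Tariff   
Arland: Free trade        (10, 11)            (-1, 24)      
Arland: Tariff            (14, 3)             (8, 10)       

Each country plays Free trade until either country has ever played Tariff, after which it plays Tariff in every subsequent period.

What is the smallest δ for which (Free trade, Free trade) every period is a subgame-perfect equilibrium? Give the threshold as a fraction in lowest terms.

Arland's threshold: (14−10)/(14−8) = 2/3.
Istria's threshold: (24−11)/(24−10) = 13/14.
2/3 < 13/14, so Istria binds and δ* = 13/14.

13/14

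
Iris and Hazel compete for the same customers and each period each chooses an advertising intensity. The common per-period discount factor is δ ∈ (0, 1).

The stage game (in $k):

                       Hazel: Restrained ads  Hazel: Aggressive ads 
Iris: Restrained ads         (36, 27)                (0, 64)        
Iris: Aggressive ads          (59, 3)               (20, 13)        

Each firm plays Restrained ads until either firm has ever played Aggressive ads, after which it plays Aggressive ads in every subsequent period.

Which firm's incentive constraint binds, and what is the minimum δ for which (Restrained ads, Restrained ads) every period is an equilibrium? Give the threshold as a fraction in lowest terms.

Hazel; δ ≥ 37/51

For Iris: deviation gain 59−36 = 23, per-period punishment loss 36−20 = 16. IC gives δ ≥ 23/39.
For Hazel: gain 37, loss 14 per period, so δ ≥ 37/51.
The tighter constraint is Hazel's, so cooperation needs δ ≥ 37/51.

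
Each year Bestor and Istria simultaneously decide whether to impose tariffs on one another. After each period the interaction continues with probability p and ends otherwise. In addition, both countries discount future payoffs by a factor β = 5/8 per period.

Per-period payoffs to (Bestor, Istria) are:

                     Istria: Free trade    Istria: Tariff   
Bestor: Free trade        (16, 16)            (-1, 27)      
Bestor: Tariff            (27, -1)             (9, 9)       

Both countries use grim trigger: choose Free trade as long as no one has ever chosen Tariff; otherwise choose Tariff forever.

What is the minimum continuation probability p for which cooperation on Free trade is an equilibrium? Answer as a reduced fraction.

44/45

Expected continuation weight on next period's payoff is β·p = 5/8·p, which plays the role of the discount factor.
Cooperation requires 5/8·p ≥ (27−16)/(27−9) = 11/18, hence p ≥ 44/45.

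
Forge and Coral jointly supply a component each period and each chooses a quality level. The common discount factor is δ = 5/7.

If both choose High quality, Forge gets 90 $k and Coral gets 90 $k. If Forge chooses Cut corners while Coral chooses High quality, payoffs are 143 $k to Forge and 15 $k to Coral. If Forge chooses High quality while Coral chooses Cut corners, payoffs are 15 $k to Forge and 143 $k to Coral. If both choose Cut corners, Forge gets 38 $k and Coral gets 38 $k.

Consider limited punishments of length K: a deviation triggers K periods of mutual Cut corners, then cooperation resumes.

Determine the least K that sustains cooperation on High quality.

Need Σ_{k=1}^{K} δ^k ≥ (143−90)/(90−38) = 1.0192 at δ = 5/7.
At K = 1 the sum is 0.7143 < 1.0192; at K = 2 it is 1.2245 ≥ 1.0192.
So the minimum punishment length is K = 2.

2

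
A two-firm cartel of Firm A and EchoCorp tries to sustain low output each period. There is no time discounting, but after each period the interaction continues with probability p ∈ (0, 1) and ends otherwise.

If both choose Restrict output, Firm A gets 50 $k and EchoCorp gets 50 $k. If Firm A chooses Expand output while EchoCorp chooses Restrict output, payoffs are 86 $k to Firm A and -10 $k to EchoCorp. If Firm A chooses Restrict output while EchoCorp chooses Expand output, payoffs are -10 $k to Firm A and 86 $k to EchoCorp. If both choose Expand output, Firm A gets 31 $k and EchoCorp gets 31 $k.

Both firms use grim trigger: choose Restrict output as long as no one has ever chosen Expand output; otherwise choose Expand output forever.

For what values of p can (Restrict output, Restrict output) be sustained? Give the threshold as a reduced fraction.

36/55

With no time discounting, the continuation probability p plays the role of the discount factor.
Grim-trigger IC: 50/(1−p) ≥ 86 + 31p/(1−p) ⇒ p ≥ (86−50)/(86−31) = 36/55.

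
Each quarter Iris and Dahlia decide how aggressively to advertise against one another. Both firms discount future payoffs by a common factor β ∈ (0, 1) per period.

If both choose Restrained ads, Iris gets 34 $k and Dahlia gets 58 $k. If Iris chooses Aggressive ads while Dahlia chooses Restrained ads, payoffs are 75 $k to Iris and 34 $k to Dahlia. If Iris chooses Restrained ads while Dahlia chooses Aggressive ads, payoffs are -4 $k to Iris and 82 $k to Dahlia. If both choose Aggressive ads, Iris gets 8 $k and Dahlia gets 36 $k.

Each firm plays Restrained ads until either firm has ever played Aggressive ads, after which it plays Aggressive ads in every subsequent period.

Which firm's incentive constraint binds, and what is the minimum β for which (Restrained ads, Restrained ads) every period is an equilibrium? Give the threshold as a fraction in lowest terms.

Iris; β ≥ 41/67

For Iris: deviation gain 75−34 = 41, per-period punishment loss 34−8 = 26. IC gives β ≥ 41/67.
For Dahlia: gain 24, loss 22 per period, so β ≥ 24/46 = 12/23.
The tighter constraint is Iris's, so cooperation needs β ≥ 41/67.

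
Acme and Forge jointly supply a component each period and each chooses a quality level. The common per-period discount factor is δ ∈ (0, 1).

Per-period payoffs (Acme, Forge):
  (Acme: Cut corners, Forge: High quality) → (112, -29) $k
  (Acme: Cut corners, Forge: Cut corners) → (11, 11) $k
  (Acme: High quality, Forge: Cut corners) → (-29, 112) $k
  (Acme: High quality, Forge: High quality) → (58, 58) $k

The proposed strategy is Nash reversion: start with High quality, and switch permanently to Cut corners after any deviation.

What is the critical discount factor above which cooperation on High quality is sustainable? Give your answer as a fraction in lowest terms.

Under grim trigger the critical discount factor is (T−C)/(T−P) with T = 112, C = 58, P = 11.
δ* = (112−58)/(112−11) = 54/101.

54/101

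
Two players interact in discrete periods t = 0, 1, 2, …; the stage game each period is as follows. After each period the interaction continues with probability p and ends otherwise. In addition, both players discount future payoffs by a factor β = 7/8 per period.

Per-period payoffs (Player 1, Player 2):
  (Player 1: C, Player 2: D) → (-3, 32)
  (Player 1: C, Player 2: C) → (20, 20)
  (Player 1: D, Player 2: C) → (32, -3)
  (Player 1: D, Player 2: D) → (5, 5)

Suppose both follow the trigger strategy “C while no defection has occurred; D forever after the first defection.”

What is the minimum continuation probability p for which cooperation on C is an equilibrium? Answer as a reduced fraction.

With continuation probability p and discount β, the effective per-period discount factor is βp.
Grim-trigger IC: βp ≥ (32−20)/(32−5) = 4/9.
So p ≥ (4/9)/(7/8) = 32/63.

32/63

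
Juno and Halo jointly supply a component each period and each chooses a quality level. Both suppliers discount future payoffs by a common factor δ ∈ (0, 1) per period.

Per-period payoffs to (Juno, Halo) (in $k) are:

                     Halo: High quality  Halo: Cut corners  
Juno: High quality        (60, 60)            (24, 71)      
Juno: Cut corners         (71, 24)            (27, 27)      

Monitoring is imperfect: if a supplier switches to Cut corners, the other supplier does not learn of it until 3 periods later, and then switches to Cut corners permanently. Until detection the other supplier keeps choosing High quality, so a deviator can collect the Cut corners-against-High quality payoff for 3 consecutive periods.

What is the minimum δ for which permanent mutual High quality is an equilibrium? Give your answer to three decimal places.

A deviator earns 71 for 3 periods, then 27 forever; cooperating earns 60 forever. Multiplying the IC by (1−δ):
60 ≥ 71(1−δ^3) + 27δ^3, so 44·δ^3 ≥ 11 and δ^3 ≥ 1/4.
δ ≥ (1/4)^(1/3) ≈ 0.630.

0.630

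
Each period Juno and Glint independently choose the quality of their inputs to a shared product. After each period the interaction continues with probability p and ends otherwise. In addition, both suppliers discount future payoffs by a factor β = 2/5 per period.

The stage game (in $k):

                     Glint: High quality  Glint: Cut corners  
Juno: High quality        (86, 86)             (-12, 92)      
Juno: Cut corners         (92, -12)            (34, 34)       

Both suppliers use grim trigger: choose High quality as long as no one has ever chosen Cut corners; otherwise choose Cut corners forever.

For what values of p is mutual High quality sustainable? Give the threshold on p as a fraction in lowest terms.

Expected continuation weight on next period's payoff is β·p = 2/5·p, which plays the role of the discount factor.
Cooperation requires 2/5·p ≥ (92−86)/(92−34) = 3/29, hence p ≥ 15/58.

15/58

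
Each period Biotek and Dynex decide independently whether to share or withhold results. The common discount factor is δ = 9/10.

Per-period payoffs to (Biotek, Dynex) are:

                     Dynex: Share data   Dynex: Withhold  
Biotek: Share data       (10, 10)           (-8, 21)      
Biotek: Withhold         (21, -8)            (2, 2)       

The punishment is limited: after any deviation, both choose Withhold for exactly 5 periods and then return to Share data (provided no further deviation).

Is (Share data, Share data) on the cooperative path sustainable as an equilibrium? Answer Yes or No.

Yes

IC: δ+…+δ^5 ≥ (21−10)/(10−2) = 11/8.
At δ = 9/10: partial sum = 3.6856 ≥ 1.3750. Cooperation sustainable.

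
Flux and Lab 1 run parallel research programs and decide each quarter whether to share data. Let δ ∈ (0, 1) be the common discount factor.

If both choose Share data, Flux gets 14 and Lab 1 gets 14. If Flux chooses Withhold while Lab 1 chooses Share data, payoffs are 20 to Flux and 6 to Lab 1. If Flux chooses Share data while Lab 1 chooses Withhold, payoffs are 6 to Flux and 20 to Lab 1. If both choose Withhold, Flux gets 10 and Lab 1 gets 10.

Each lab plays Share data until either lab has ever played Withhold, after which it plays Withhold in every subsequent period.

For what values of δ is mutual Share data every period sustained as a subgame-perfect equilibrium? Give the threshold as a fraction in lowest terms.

3/5

14/(1−δ) ≥ 20 + 10δ/(1−δ)
14 ≥ 20 − 10δ
δ ≥ 6/10 = 3/5.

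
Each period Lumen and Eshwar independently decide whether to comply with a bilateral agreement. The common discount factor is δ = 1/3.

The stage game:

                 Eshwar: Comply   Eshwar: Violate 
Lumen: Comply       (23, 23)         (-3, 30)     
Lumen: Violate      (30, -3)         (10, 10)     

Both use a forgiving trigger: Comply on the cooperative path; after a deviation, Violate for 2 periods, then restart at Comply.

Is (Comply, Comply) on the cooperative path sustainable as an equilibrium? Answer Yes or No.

No

A one-shot deviation gives 30 now, then 10 for 2 periods, then back to 23.
Gain from deviating: (30−23) today; loss: (23−10) in each of the next 2 periods.
No-deviation condition: (23−10)(δ+…+δ^2) ≥ 30−23, i.e. δ+…+δ^2 ≥ 7/13.
At δ = 1/3: δ+…+δ^2 = 0.4444 < 0.5385.
So cooperation is not sustainable.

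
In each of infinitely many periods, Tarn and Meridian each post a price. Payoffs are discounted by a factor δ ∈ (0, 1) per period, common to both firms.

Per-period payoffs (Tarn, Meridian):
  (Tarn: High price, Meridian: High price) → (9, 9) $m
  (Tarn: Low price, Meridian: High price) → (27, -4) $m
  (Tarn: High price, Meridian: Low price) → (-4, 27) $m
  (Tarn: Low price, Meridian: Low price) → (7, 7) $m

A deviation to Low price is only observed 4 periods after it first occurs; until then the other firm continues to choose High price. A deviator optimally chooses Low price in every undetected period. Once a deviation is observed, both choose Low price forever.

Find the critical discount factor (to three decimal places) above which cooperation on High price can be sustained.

Deviating for the 4 undetected periods gains 27−9 = 18 per period over cooperation, then loses 9−7 = 2 per period forever once punishment starts.
Gain: 18(1 + δ + … + δ^3); loss: 2·δ^4/(1−δ).
No profitable deviation ⇔ 18(1−δ^4) ≤ 2·δ^4, i.e. δ^4 ≥ 18/(18+2) = 9/10.
Hence δ ≥ (9/10)^(1/4) ≈ 0.974.

0.974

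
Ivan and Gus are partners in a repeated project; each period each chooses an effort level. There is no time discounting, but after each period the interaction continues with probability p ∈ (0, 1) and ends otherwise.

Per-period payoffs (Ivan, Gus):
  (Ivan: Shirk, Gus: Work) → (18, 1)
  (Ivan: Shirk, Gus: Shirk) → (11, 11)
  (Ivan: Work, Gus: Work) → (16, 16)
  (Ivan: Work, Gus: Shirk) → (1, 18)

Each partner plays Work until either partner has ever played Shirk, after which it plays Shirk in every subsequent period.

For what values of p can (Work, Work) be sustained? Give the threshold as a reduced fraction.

Expected cooperation value is 16 + p·16 + p²·16 + … = 16/(1−p); deviation gives 18 + p·11/(1−p).
16 ≥ 18(1−p) + 11p ⇒ 7p ≥ 2 ⇒ p ≥ 2/7.

2/7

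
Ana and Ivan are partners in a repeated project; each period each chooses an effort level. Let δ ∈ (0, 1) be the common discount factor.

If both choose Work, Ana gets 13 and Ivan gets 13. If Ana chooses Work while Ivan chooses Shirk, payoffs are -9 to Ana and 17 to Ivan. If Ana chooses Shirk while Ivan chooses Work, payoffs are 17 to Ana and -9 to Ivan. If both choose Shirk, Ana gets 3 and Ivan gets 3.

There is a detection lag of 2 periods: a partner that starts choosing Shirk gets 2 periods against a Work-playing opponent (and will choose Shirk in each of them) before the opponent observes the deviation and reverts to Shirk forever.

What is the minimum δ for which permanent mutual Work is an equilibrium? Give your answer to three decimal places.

A deviator earns 17 for 2 periods, then 3 forever; cooperating earns 13 forever. Multiplying the IC by (1−δ):
13 ≥ 17(1−δ^2) + 3δ^2, so 14·δ^2 ≥ 4 and δ^2 ≥ 2/7.
δ ≥ (2/7)^(1/2) ≈ 0.535.

0.535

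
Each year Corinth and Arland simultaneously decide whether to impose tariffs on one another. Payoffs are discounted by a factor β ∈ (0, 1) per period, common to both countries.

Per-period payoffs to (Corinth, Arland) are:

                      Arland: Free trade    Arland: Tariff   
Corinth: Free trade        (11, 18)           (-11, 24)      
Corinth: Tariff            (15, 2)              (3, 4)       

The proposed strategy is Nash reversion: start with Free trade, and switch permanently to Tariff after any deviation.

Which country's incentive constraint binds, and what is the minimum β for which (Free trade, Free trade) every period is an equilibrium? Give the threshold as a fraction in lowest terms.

For Corinth: deviation gain 15−11 = 4, per-period punishment loss 11−3 = 8. IC gives β ≥ 4/12 = 1/3.
For Arland: gain 6, loss 14 per period, so β ≥ 6/20 = 3/10.
The tighter constraint is Corinth's, so cooperation needs β ≥ 1/3.

Corinth; β ≥ 1/3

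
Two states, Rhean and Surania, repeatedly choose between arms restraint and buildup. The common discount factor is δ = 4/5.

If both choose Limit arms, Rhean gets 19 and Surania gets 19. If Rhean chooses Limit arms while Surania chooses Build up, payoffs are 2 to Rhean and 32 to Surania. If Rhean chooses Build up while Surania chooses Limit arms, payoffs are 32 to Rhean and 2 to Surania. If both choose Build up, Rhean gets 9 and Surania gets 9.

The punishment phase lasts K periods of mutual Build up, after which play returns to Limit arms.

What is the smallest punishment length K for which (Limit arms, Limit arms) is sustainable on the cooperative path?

2

Need Σ_{k=1}^{K} δ^k ≥ (32−19)/(19−9) = 1.3000 at δ = 4/5.
At K = 1 the sum is 0.8000 < 1.3000; at K = 2 it is 1.4400 ≥ 1.3000.
So the minimum punishment length is K = 2.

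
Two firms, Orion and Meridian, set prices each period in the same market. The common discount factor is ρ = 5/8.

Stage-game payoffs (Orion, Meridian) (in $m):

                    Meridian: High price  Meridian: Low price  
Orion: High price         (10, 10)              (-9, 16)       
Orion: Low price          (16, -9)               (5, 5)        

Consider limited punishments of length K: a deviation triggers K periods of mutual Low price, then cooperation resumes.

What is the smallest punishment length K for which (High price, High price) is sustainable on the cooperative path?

3

Need Σ_{k=1}^{K} ρ^k ≥ (16−10)/(10−5) = 1.2000 at ρ = 5/8.
At K = 2 the sum is 1.0156 < 1.2000; at K = 3 it is 1.2598 ≥ 1.2000.
So the minimum punishment length is K = 3.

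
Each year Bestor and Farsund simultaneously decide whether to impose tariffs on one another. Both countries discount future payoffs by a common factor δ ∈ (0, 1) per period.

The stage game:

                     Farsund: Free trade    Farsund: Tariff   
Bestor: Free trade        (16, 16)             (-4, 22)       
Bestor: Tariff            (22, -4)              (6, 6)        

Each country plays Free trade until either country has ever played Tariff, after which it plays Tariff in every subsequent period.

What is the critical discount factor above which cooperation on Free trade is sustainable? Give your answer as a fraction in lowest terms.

3/8

Cooperation forever yields 16 each period: 16/(1−δ).
Deviating yields 22 once, then 6 forever: 22 + 6δ/(1−δ).
No profitable deviation requires 16/(1−δ) ≥ 22 + 6δ/(1−δ).
Multiplying by (1−δ): 16 ≥ 22(1−δ) + 6δ = 22 − 16δ.
So 16δ ≥ 6, i.e. δ ≥ 6/16 = 3/8.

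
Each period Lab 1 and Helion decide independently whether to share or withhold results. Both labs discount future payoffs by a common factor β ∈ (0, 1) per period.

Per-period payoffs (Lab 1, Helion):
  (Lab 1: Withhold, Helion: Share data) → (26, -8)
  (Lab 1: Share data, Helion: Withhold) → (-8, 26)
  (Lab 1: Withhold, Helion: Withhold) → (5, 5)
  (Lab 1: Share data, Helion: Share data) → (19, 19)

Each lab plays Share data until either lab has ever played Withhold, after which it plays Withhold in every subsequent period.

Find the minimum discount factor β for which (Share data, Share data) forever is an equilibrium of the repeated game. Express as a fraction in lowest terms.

One-period gain from deviating is 26 − 19 = 7. The loss is 19 − 5 = 14 in every subsequent period, with present value 14·β/(1−β).
Deviation is unprofitable when 14·β/(1−β) ≥ 7, i.e. β/(1−β) ≥ 1/2.
Equivalently β ≥ 7/(7+14) = 1/3.

1/3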